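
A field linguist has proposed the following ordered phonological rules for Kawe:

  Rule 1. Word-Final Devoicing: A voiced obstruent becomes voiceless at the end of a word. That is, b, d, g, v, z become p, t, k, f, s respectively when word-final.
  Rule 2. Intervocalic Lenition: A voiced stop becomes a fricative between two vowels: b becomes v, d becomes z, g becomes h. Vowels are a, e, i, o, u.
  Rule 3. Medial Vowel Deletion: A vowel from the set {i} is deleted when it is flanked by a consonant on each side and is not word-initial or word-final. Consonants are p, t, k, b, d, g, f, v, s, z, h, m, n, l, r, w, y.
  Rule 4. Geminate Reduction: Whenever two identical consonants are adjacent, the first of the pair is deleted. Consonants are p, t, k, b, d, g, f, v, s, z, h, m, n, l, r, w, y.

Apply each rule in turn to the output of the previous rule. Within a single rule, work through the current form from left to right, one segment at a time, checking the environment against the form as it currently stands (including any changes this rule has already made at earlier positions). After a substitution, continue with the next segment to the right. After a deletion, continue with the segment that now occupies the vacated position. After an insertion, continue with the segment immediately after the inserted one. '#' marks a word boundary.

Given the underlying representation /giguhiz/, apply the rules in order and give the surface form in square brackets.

Rule 1 Word-Final Devoicing: [giguhiz] → [giguhis]
Rule 2 Intervocalic Lenition: [giguhis] → [gihuhis]
Rule 3 Medial Vowel Deletion: [gihuhis] → [ghuhs]
Rule 4 Geminate Reduction: no change — [ghuhs]

[ghuhs]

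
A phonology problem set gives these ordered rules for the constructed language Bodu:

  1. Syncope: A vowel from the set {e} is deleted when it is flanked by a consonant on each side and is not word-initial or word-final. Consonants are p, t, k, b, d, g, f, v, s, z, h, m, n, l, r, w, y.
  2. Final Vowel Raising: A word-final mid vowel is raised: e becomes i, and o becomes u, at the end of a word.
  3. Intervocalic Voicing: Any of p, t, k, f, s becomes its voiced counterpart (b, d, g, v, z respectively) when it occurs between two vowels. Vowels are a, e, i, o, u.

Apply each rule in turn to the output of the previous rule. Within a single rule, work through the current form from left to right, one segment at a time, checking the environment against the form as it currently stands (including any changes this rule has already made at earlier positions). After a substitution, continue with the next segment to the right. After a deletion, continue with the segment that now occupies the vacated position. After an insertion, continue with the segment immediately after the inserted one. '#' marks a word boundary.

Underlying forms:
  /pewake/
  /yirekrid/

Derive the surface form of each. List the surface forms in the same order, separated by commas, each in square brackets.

[pwagi], [yirkrid]

/pewake/:
  1 Syncope: [pewake] → [pwake]
  2 Final Vowel Raising: [pwake] → [pwaki]
  3 Intervocalic Voicing: [pwaki] → [pwagi]
/yirekrid/:
  1 Syncope: [yirekrid] → [yirkrid]
  2 Final Vowel Raising: no change — [yirkrid]
  3 Intervocalic Voicing: no change — [yirkrid]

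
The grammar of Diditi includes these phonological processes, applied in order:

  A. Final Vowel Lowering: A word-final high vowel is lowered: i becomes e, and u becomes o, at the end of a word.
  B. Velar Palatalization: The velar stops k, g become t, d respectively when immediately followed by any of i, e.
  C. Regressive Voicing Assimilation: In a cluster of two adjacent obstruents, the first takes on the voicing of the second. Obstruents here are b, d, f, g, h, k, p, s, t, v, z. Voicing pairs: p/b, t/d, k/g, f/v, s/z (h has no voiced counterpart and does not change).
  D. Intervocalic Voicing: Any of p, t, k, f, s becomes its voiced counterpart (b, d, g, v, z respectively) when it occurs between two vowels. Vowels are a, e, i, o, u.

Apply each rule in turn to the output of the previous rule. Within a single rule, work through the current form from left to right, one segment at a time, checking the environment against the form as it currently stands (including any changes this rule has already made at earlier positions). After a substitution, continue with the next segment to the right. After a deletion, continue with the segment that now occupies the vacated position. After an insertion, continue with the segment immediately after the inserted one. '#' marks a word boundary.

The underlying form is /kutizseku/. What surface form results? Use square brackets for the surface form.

A Final Vowel Lowering: [kutizseku] → [kutizseko]
B Velar Palatalization: no change — [kutizseko]
C Regressive Voicing Assimilation: [kutizseko] → [kutisseko]
D Intervocalic Voicing: [kutisseko] → [kudissego]

[kudissego]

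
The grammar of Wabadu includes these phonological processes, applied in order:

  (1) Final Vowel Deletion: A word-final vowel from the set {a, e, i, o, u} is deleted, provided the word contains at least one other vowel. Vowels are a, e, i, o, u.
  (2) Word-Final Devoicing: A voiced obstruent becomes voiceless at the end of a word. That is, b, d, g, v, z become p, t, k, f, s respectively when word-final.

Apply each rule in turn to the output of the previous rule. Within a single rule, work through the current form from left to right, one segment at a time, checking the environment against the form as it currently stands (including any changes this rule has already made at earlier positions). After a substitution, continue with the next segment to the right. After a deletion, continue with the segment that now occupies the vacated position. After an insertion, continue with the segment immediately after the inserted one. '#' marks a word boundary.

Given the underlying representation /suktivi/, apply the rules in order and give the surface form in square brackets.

[suktif]

(1) Final Vowel Deletion: [suktivi] → [suktiv]
(2) Word-Final Devoicing: [suktiv] → [suktif]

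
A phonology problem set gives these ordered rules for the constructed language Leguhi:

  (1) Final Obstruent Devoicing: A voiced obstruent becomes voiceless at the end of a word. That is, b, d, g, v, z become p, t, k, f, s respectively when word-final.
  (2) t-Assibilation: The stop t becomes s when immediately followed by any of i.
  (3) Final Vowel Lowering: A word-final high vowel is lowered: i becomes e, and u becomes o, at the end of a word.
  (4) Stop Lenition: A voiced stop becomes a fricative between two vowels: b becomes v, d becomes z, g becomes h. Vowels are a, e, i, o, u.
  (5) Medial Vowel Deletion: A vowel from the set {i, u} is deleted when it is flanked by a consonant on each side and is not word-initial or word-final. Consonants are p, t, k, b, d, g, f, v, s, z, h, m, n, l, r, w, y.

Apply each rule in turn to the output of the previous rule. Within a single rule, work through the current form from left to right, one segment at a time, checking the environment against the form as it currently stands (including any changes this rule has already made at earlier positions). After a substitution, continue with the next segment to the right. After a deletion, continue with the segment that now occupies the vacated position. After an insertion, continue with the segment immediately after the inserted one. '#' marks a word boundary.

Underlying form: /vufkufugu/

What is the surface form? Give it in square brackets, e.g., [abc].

[vfkfho]

(1) Final Obstruent Devoicing: no change — [vufkufugu]
(2) t-Assibilation: no change — [vufkufugu]
(3) Final Vowel Lowering: [vufkufugu] → [vufkufugo]
(4) Stop Lenition: [vufkufugo] → [vufkufuho]
(5) Medial Vowel Deletion: [vufkufuho] → [vfkfho]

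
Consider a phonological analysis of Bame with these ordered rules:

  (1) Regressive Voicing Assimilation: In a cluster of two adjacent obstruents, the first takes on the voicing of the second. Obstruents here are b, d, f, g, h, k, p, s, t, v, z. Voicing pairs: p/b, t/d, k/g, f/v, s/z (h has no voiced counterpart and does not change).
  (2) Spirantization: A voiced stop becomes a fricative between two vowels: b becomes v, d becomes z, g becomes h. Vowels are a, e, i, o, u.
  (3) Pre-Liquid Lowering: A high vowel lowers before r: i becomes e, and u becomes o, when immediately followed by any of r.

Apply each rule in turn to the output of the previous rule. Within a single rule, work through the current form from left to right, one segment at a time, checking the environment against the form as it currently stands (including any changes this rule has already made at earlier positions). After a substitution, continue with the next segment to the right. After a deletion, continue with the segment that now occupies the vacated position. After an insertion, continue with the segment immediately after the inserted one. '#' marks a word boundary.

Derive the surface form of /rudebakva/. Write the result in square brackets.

(1) Regressive Voicing Assimilation: [rudebakva] → [rudebagva]
(2) Spirantization: [rudebagva] → [ruzevagva]
(3) Pre-Liquid Lowering: no change — [ruzevagva]

[ruzevagva]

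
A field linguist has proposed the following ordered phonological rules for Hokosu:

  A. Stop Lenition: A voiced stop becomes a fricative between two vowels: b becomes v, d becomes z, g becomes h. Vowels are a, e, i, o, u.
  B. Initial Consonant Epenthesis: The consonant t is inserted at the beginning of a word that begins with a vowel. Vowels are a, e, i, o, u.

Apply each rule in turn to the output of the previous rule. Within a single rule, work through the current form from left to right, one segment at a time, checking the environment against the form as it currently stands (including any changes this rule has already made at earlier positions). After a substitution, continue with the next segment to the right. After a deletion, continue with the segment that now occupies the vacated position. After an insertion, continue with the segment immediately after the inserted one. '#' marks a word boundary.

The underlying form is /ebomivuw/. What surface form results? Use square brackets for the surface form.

[tevomivuw]

A Stop Lenition: [ebomivuw] → [evomivuw]
B Initial Consonant Epenthesis: [evomivuw] → [tevomivuw]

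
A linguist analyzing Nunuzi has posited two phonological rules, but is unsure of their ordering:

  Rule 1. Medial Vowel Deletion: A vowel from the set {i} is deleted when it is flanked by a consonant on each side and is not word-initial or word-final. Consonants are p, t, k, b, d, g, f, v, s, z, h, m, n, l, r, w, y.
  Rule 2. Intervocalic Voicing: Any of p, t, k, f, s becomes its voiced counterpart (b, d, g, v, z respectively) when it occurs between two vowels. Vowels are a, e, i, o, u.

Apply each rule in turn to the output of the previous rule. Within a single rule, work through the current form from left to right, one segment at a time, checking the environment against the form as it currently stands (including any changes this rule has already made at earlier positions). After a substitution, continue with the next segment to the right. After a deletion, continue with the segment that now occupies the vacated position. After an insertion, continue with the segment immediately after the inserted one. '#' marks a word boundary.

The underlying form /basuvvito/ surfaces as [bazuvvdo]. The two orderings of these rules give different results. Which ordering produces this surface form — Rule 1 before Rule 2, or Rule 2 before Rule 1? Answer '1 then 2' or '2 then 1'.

Order 1 then 2:
  1 Medial Vowel Deletion: [basuvvito] → [basuvvto]
  2 Intervocalic Voicing: [basuvvto] → [bazuvvto]
  result: [bazuvvto]
Order 2 then 1:
  2 Intervocalic Voicing: [basuvvito] → [bazuvvido]
  1 Medial Vowel Deletion: [bazuvvido] → [bazuvvdo]
  result: [bazuvvdo]

2 then 1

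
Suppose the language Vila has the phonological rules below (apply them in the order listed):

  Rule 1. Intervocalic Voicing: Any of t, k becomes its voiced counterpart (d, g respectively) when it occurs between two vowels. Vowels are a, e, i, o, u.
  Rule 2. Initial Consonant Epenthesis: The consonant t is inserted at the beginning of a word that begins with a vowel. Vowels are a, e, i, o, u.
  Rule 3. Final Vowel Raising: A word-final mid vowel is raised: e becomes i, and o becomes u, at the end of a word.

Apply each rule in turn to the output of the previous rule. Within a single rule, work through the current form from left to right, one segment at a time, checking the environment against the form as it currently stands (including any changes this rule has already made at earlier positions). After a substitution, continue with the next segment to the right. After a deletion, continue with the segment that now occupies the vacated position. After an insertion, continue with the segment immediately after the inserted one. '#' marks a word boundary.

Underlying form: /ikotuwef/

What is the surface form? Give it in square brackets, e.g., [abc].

[tigoduwef]

Rule 1 Intervocalic Voicing: [ikotuwef] → [igoduwef]
Rule 2 Initial Consonant Epenthesis: [igoduwef] → [tigoduwef]
Rule 3 Final Vowel Raising: no change — [tigoduwef]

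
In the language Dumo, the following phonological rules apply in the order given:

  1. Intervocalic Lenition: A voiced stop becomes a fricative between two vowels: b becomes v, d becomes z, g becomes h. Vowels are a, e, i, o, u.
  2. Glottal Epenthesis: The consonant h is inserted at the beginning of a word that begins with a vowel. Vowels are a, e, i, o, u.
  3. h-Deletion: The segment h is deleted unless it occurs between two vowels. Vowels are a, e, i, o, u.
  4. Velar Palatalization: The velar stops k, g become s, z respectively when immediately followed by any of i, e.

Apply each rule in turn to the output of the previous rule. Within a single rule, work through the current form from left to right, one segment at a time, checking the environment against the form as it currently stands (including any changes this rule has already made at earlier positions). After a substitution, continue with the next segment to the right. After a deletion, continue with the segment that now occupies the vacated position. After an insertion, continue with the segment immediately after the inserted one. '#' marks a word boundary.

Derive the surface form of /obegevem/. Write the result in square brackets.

[ovehevem]

1 Intervocalic Lenition: [obegevem] → [ovehevem]
2 Glottal Epenthesis: [ovehevem] → [hovehevem]
3 h-Deletion: [hovehevem] → [ovehevem]
4 Velar Palatalization: no change — [ovehevem]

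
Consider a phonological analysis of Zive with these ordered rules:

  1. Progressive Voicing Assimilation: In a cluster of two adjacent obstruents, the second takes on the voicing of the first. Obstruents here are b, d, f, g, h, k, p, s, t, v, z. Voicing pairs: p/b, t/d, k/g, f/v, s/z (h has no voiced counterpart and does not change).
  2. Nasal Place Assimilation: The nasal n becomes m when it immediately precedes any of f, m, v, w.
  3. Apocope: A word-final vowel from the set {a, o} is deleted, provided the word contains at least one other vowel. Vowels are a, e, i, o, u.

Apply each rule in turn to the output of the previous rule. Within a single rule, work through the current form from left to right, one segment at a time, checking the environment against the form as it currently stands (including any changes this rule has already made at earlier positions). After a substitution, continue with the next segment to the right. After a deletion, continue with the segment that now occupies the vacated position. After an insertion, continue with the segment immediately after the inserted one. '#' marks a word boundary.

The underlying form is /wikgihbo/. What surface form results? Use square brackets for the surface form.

1 Progressive Voicing Assimilation: [wikgihbo] → [wikkihpo]
2 Nasal Place Assimilation: no change — [wikkihpo]
3 Apocope: [wikkihpo] → [wikkihp]

[wikkihp]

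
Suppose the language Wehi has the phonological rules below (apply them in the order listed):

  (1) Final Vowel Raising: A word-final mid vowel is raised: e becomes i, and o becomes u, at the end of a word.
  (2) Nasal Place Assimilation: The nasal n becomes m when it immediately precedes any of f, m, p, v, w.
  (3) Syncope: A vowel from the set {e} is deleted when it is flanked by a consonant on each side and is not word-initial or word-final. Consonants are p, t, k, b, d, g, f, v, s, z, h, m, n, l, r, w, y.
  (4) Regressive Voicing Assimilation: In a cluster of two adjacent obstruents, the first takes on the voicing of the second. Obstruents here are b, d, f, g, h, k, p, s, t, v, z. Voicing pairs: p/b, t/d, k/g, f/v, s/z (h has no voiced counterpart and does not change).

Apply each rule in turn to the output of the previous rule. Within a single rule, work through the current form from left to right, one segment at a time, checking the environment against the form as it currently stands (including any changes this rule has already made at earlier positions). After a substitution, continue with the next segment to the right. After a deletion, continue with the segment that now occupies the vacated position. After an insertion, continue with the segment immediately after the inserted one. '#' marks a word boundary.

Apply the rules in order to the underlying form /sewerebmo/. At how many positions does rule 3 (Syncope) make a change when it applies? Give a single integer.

(1) Final Vowel Raising: [sewerebmo] → [sewerebmu]
(2) Nasal Place Assimilation: no change — [sewerebmu]
(3) Syncope: [sewerebmu] → [swrbmu]
(4) Regressive Voicing Assimilation: no change — [swrbmu]
Rule 3 changed 3 position(s).

3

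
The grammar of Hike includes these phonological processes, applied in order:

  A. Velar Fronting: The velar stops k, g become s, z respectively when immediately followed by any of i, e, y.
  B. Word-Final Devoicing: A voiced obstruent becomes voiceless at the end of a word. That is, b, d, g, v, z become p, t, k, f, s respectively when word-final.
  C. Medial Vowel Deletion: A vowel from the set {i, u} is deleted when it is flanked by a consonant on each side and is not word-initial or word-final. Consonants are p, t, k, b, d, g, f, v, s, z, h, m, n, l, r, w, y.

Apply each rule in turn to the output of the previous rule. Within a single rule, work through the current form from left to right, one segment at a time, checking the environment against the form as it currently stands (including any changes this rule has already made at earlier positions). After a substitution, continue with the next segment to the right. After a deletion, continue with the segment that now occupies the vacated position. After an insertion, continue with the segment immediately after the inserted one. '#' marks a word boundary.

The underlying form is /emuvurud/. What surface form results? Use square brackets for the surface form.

A Velar Fronting: no change — [emuvurud]
B Word-Final Devoicing: [emuvurud] → [emuvurut]
C Medial Vowel Deletion: [emuvurut] → [emvrt]

[emvrt]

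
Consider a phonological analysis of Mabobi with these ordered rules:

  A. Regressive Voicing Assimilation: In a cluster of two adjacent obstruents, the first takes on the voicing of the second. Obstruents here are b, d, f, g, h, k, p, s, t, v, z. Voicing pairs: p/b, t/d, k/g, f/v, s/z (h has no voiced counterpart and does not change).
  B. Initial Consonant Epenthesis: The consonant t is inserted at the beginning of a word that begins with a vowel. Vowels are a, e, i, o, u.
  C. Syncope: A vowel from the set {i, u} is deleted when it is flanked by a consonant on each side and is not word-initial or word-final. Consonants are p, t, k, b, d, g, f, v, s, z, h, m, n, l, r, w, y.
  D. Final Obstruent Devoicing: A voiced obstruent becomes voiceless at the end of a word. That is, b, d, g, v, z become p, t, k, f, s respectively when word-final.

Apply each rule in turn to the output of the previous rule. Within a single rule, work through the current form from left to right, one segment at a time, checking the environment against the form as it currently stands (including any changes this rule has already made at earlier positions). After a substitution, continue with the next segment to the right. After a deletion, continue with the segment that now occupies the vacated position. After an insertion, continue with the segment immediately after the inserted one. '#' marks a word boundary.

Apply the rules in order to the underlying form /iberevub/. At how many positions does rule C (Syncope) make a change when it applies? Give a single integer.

A Regressive Voicing Assimilation: no change — [iberevub]
B Initial Consonant Epenthesis: [iberevub] → [tiberevub]
C Syncope: [tiberevub] → [tberevb]
D Final Obstruent Devoicing: [tberevb] → [tberevp]
Rule C changed 2 position(s).

2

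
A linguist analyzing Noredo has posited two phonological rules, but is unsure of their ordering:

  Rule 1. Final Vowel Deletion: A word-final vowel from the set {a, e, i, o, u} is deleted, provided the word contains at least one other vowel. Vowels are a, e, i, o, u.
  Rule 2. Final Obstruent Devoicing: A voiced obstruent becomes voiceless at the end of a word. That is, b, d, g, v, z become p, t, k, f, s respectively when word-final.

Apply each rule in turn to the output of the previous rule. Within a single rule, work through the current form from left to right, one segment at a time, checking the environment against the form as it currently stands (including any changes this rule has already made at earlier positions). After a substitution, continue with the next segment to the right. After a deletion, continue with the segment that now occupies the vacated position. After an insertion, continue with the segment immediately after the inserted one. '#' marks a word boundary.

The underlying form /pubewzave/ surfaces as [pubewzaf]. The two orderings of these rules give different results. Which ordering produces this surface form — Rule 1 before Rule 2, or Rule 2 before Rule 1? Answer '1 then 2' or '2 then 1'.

1 then 2

Order 1 then 2:
  1 Final Vowel Deletion: [pubewzave] → [pubewzav]
  2 Final Obstruent Devoicing: [pubewzav] → [pubewzaf]
  result: [pubewzaf]
Order 2 then 1:
  2 Final Obstruent Devoicing: no change — [pubewzave]
  1 Final Vowel Deletion: [pubewzave] → [pubewzav]
  result: [pubewzav]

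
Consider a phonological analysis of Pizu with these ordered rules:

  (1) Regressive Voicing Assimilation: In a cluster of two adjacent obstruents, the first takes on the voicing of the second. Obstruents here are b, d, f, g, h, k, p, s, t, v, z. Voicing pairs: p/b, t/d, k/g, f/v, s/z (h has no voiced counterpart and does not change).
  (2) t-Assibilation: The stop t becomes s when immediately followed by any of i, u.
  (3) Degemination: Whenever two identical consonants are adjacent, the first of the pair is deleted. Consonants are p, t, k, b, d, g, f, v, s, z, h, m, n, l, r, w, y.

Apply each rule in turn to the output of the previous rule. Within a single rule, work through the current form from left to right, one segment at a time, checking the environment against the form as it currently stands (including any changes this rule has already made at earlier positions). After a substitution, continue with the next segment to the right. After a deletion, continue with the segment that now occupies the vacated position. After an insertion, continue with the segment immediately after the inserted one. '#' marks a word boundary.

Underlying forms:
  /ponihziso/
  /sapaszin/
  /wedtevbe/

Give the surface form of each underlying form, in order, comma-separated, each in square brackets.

[ponihziso], [sapazin], [wetevbe]

/ponihziso/:
  (1) Regressive Voicing Assimilation: no change — [ponihziso]
  (2) t-Assibilation: no change — [ponihziso]
  (3) Degemination: no change — [ponihziso]
/sapaszin/:
  (1) Regressive Voicing Assimilation: [sapaszin] → [sapazzin]
  (2) t-Assibilation: no change — [sapazzin]
  (3) Degemination: [sapazzin] → [sapazin]
/wedtevbe/:
  (1) Regressive Voicing Assimilation: [wedtevbe] → [wettevbe]
  (2) t-Assibilation: no change — [wettevbe]
  (3) Degemination: [wettevbe] → [wetevbe]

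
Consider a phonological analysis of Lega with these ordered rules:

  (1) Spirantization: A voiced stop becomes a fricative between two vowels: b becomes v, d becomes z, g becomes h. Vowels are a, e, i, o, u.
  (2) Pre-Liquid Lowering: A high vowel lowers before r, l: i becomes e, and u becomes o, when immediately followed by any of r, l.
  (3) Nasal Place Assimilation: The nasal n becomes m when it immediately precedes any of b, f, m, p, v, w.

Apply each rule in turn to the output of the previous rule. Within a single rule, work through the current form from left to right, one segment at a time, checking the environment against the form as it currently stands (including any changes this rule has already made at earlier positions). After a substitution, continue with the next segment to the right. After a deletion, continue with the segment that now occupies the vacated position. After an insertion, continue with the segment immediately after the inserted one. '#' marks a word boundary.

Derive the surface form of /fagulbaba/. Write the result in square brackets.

[faholbava]

(1) Spirantization: [fagulbaba] → [fahulbava]
(2) Pre-Liquid Lowering: [fahulbava] → [faholbava]
(3) Nasal Place Assimilation: no change — [faholbava]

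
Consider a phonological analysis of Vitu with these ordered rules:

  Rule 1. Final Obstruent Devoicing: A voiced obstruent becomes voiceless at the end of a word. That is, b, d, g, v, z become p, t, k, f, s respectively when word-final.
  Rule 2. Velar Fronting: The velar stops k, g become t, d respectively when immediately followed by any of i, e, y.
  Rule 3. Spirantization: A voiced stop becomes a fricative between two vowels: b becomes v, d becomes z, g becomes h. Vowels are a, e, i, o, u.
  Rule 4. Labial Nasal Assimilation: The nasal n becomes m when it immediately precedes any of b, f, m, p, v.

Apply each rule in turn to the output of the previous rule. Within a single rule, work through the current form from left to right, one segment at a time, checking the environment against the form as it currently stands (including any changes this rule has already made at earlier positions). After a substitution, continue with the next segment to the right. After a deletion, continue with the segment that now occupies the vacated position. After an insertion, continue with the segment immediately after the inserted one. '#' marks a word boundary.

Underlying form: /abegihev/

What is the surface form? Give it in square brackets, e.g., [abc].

Rule 1 Final Obstruent Devoicing: [abegihev] → [abegihef]
Rule 2 Velar Fronting: [abegihef] → [abedihef]
Rule 3 Spirantization: [abedihef] → [avezihef]
Rule 4 Labial Nasal Assimilation: no change — [avezihef]

[avezihef]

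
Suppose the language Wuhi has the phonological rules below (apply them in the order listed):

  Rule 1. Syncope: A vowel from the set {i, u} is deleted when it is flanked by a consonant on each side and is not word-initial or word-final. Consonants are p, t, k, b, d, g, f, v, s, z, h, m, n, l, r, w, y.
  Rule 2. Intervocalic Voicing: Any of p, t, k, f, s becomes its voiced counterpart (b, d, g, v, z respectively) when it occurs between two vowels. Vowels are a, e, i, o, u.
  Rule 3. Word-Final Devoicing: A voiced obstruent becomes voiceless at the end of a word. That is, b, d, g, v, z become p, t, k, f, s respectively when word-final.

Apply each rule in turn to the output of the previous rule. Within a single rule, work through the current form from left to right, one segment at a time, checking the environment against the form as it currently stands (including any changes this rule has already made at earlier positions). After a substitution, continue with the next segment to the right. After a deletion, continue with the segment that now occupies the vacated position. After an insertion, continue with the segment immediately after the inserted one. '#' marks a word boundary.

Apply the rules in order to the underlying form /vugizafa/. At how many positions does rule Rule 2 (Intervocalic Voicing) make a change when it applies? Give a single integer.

1

Rule 1 Syncope: [vugizafa] → [vgzafa]
Rule 2 Intervocalic Voicing: [vgzafa] → [vgzava]
Rule 3 Word-Final Devoicing: no change — [vgzava]
Rule Rule 2 changed 1 position(s).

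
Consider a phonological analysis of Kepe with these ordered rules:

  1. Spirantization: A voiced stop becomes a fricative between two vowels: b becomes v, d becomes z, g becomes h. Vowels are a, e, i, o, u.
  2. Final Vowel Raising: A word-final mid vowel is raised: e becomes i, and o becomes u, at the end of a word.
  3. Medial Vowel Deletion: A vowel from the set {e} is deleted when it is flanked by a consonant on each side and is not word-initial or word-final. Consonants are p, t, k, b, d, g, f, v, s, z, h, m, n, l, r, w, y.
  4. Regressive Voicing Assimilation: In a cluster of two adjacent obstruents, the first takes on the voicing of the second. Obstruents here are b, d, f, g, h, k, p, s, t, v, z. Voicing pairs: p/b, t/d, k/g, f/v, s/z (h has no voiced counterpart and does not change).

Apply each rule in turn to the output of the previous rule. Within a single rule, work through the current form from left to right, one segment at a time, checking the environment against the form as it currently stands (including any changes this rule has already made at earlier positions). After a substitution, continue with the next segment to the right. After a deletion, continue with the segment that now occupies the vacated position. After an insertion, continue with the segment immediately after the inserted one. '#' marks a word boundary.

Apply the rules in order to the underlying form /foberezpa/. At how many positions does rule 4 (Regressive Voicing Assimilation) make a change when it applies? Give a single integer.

1 Spirantization: [foberezpa] → [foverezpa]
2 Final Vowel Raising: no change — [foverezpa]
3 Medial Vowel Deletion: [foverezpa] → [fovrzpa]
4 Regressive Voicing Assimilation: [fovrzpa] → [fovrspa]
Rule 4 changed 1 position(s).

1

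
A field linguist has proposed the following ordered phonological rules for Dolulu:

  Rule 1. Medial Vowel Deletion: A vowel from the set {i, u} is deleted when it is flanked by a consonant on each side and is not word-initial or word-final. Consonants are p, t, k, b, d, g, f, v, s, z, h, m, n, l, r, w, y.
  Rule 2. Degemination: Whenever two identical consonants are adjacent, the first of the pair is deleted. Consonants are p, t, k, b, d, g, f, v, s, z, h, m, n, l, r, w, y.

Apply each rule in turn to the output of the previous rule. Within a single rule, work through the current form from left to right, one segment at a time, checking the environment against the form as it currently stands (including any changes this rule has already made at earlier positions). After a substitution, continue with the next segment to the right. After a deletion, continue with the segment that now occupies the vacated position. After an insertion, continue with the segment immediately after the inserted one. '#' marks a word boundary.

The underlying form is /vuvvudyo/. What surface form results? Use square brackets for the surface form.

[vdyo]

Rule 1 Medial Vowel Deletion: [vuvvudyo] → [vvvdyo]
Rule 2 Degemination: [vvvdyo] → [vdyo]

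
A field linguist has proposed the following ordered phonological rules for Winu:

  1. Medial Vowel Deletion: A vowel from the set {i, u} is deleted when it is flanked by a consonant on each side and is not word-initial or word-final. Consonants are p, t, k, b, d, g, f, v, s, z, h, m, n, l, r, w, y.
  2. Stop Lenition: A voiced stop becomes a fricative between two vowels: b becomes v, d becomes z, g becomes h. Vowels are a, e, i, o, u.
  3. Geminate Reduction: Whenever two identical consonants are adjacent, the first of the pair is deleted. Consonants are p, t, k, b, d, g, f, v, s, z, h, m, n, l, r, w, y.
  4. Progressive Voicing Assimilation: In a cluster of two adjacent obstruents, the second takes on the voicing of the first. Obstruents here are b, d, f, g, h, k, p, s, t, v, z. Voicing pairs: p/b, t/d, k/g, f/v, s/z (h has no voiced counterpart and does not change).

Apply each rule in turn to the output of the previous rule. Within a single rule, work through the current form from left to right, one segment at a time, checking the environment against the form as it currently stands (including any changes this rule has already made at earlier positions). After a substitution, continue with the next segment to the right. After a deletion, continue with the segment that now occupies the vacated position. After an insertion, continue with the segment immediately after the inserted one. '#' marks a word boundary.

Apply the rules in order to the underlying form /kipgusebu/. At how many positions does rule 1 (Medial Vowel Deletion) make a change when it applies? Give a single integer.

2

1 Medial Vowel Deletion: [kipgusebu] → [kpgsebu]
2 Stop Lenition: [kpgsebu] → [kpgsevu]
3 Geminate Reduction: no change — [kpgsevu]
4 Progressive Voicing Assimilation: [kpgsevu] → [kpksevu]
Rule 1 changed 2 position(s).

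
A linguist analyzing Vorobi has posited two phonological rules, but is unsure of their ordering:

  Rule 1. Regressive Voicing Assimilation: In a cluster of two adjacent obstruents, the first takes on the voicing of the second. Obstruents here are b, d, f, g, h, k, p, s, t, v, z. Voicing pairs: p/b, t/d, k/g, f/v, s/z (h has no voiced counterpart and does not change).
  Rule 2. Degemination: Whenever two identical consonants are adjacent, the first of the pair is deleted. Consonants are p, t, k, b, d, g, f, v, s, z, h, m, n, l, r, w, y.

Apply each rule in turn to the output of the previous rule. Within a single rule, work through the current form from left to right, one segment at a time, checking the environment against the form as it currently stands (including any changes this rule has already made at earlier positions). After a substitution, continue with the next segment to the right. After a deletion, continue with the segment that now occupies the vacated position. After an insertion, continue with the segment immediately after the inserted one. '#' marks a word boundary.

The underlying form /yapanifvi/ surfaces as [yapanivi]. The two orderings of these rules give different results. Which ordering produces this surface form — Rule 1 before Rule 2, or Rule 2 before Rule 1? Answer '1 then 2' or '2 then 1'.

1 then 2

Order 1 then 2:
  1 Regressive Voicing Assimilation: [yapanifvi] → [yapanivvi]
  2 Degemination: [yapanivvi] → [yapanivi]
  result: [yapanivi]
Order 2 then 1:
  2 Degemination: no change — [yapanifvi]
  1 Regressive Voicing Assimilation: [yapanifvi] → [yapanivvi]
  result: [yapanivvi]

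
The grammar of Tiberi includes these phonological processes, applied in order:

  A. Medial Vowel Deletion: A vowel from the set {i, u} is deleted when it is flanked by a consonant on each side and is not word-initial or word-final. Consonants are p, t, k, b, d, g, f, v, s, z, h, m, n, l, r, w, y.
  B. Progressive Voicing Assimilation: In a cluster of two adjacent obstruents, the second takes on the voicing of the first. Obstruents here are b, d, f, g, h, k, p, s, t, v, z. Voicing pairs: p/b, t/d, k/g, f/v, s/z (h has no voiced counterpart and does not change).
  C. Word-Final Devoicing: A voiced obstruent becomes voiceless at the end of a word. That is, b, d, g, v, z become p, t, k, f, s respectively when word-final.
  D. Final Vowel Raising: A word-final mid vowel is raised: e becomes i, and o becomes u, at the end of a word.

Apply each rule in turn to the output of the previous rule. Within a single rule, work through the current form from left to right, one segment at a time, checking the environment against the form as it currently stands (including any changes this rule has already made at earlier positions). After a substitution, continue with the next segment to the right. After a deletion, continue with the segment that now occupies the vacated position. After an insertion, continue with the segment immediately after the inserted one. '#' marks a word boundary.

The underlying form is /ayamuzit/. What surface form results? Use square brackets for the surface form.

[ayamzt]

A Medial Vowel Deletion: [ayamuzit] → [ayamzt]
B Progressive Voicing Assimilation: [ayamzt] → [ayamzd]
C Word-Final Devoicing: [ayamzd] → [ayamzt]
D Final Vowel Raising: no change — [ayamzt]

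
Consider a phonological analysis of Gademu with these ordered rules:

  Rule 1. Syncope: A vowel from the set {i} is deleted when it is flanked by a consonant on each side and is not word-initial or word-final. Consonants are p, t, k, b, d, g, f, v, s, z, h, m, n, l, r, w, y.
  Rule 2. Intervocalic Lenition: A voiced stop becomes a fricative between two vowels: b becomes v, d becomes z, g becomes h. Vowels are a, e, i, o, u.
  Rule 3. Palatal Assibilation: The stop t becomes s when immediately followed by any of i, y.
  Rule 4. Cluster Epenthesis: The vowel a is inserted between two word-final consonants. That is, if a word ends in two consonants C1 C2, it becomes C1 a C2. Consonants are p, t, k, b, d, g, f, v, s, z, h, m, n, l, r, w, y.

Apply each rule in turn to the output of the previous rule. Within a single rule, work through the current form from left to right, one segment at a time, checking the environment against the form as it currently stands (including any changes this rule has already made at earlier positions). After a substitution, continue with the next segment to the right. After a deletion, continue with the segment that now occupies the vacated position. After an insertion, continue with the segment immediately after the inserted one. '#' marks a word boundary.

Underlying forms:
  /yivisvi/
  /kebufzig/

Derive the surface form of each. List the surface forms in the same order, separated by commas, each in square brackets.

/yivisvi/:
  Rule 1 Syncope: [yivisvi] → [yvsvi]
  Rule 2 Intervocalic Lenition: no change — [yvsvi]
  Rule 3 Palatal Assibilation: no change — [yvsvi]
  Rule 4 Cluster Epenthesis: no change — [yvsvi]
/kebufzig/:
  Rule 1 Syncope: [kebufzig] → [kebufzg]
  Rule 2 Intervocalic Lenition: [kebufzg] → [kevufzg]
  Rule 3 Palatal Assibilation: no change — [kevufzg]
  Rule 4 Cluster Epenthesis: [kevufzg] → [kevufzag]

[yvsvi], [kevufzag]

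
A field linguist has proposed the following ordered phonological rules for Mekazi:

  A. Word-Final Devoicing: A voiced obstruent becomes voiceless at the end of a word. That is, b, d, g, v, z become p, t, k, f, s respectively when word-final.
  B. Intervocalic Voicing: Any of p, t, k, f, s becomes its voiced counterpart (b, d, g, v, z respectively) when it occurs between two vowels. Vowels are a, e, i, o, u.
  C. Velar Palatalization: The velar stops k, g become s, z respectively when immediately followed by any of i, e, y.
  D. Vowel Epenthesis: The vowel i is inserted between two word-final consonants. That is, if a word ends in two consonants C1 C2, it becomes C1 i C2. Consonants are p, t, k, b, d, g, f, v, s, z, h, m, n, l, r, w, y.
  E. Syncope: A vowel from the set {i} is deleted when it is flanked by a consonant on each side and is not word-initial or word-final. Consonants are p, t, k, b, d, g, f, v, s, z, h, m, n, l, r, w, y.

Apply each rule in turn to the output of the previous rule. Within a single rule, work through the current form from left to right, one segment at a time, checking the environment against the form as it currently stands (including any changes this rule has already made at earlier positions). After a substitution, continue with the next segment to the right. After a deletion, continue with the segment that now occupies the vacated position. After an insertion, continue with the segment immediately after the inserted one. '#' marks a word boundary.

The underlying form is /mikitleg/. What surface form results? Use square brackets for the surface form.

A Word-Final Devoicing: [mikitleg] → [mikitlek]
B Intervocalic Voicing: [mikitlek] → [migitlek]
C Velar Palatalization: [migitlek] → [mizitlek]
D Vowel Epenthesis: no change — [mizitlek]
E Syncope: [mizitlek] → [mztlek]

[mztlek]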